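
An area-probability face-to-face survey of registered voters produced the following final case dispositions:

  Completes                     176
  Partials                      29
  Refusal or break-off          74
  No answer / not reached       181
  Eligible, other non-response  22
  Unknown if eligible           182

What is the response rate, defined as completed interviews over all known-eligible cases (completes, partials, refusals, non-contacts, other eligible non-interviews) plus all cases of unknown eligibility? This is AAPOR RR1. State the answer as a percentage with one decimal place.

Num → 176
Base → 176 + 29 + 74 + 181 + 22 + 182 = 664
RR1 = 176 / 664 = 0.2651

26.5%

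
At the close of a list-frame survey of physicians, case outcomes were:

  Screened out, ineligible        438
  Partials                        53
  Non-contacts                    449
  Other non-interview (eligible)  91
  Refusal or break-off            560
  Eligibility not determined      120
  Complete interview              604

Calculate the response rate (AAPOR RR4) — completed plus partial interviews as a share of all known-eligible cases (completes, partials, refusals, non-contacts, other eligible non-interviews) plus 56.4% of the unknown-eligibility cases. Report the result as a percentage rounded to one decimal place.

36.0%

Num: 604 + 53 = 657
Known eligible: 604 + 53 + 560 + 449 + 91 = 1757
Eligible share of unknowns: 0.5640 × 120 = 67.68
Base: 1757 + 67.68 = 1824.68
RR4 = 657 / 1824.68 = 0.3601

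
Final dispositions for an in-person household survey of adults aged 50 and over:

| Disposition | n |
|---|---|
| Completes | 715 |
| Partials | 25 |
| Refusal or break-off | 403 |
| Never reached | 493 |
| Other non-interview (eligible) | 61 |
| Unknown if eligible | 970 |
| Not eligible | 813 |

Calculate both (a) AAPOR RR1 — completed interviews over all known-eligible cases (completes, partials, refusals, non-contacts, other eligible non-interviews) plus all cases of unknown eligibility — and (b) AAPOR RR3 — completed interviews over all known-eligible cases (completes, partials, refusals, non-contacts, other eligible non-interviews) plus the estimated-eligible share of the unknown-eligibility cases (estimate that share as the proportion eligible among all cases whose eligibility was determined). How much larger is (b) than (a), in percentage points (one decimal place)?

3.6

Numerator: 715
Denominator: 715 + 25 + 403 + 493 + 61 + 970 = 2667
RR1 = 715 / 2667 = 0.2681
Determined eligible: 715 + 25 + 403 + 493 + 61 = 1697
e = 1697 / (1697 + 813) = 1697 / 2510 = 0.6761
Estimated eligible among unknowns: 0.6761 × 970 = 655.82
Denominator: 1697 + 655.82 = 2352.82
RR3 = 715 / 2352.82 = 0.3039
Difference = 30.39 − 26.81 = 3.58 percentage points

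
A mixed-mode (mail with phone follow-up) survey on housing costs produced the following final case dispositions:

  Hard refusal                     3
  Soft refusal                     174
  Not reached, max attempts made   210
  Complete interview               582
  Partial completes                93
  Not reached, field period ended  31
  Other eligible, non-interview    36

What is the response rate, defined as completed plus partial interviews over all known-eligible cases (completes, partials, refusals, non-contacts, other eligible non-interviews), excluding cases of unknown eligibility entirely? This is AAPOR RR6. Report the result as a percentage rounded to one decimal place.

Refused = 3 + 174 = 177
Never reached = 31 + 210 = 241
Num: 582 + 93 = 675
Denominator: 582 + 93 + 177 + 241 + 36 = 1129
RR6 = 675 / 1129 = 0.5979

59.8%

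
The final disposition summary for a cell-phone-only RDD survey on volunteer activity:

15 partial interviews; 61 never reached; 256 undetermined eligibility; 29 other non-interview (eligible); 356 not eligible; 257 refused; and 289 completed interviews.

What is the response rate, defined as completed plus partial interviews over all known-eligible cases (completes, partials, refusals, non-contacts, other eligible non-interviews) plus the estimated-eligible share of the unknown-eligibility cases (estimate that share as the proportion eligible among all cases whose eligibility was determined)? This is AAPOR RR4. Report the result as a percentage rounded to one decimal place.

37.2%

Numerator → 289 + 15 = 304
Determined eligible → 289 + 15 + 257 + 61 + 29 = 651
e = 651 / (651 + 356) = 651 / 1007 = 0.6465
e × U → 0.6465 × 256 = 165.50
Denom → 651 + 165.50 = 816.50
RR4 = 304 / 816.50 = 0.3723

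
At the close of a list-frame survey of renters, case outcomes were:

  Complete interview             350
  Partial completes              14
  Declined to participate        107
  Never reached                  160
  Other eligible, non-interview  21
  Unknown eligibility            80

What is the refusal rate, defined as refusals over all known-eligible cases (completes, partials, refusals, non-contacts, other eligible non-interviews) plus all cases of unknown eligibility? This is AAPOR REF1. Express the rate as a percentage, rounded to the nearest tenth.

14.6%

Num → 107
Denominator → 350 + 14 + 107 + 160 + 21 + 80 = 732
REF1 = 107 / 732 = 0.1462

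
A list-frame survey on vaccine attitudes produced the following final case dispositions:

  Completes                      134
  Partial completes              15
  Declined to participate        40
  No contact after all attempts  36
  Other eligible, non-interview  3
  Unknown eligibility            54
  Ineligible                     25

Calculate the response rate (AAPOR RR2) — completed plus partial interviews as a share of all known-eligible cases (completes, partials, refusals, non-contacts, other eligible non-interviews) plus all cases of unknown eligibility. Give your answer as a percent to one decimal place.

Numerator = 134 + 15 = 149
Denominator = 134 + 15 + 40 + 36 + 3 + 54 = 282
RR2 = 149 / 282 = 0.5284

52.8%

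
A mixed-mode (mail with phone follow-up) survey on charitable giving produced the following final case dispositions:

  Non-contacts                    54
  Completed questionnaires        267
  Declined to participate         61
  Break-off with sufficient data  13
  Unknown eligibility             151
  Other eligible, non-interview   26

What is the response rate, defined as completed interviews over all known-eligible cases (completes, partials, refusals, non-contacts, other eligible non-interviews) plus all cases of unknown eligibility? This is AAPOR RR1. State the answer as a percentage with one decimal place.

46.7%

Num → 267
Denominator → 267 + 13 + 61 + 54 + 26 + 151 = 572
RR1 = 267 / 572 = 0.4668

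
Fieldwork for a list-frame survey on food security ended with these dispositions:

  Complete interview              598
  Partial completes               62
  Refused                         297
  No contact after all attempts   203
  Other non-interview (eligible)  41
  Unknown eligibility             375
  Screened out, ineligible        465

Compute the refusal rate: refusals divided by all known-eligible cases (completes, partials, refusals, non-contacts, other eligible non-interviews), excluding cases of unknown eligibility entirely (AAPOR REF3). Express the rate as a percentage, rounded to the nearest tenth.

Numerator → 297
Denom → 598 + 62 + 297 + 203 + 41 = 1201
REF3 = 297 / 1201 = 0.2473

24.7%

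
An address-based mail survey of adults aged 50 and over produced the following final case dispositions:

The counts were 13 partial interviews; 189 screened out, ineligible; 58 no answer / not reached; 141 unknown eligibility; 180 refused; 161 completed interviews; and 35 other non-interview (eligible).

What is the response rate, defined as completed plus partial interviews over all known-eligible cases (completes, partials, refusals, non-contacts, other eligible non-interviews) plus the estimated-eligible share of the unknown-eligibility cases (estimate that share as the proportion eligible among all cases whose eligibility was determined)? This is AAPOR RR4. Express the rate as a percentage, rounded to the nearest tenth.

Top: 161 + 13 = 174
Eligible (known): 161 + 13 + 180 + 58 + 35 = 447
e = 447 / (447 + 189) = 447 / 636 = 0.7028
e × U: 0.7028 × 141 = 99.09
Denom: 447 + 99.09 = 546.09
RR4 = 174 / 546.09 = 0.3186

31.9%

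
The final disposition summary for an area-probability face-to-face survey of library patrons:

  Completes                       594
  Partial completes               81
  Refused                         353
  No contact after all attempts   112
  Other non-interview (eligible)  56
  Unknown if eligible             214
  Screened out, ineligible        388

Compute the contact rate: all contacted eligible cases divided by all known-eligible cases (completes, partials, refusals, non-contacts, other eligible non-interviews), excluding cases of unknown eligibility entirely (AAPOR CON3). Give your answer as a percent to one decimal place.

Top: 594 + 81 + 353 + 56 = 1084
Denominator: 594 + 81 + 353 + 112 + 56 = 1196
CON3 = 1084 / 1196 = 0.9064

90.6%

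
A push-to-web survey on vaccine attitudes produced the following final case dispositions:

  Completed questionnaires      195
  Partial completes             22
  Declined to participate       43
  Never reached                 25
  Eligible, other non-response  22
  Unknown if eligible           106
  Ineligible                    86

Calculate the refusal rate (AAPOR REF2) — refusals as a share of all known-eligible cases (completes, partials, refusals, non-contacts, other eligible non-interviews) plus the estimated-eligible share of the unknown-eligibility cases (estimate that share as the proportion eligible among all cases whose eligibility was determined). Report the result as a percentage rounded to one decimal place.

11.0%

Num: 43
Eligible (known): 195 + 22 + 43 + 25 + 22 = 307
e = 307 / (307 + 86) = 307 / 393 = 0.7812
e × U: 0.7812 × 106 = 82.81
Denominator: 307 + 82.81 = 389.81
REF2 = 43 / 389.81 = 0.1103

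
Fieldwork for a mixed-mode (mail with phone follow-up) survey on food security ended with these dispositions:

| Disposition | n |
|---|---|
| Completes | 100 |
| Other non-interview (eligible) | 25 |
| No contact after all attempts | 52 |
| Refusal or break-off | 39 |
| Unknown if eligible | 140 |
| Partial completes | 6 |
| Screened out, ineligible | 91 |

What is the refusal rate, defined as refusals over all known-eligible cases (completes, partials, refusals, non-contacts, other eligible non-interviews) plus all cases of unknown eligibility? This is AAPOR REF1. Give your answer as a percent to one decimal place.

10.8%

Top → 39
Denom → 100 + 6 + 39 + 52 + 25 + 140 = 362
REF1 = 39 / 362 = 0.1077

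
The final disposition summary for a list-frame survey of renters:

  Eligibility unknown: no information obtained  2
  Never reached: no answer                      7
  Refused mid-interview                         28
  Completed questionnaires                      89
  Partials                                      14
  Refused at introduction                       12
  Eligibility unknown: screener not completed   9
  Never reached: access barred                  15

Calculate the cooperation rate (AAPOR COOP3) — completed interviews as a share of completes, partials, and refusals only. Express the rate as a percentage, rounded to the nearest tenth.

Refusal or break-off = 12 + 28 = 40
No answer / not reached = 7 + 15 = 22
Unknown eligibility = 9 + 2 = 11
Num: 89
Denominator: 89 + 14 + 40 = 143
COOP3 = 89 / 143 = 0.6224

62.2%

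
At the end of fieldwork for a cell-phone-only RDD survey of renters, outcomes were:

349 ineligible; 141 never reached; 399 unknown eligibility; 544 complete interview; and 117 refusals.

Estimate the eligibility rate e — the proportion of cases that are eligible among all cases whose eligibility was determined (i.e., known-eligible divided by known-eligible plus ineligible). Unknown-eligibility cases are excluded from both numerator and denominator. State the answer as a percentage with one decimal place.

69.7%

Known eligible → 544 + 117 + 141 = 802
e = 802 / (802 + 349) = 802 / 1151 = 0.6968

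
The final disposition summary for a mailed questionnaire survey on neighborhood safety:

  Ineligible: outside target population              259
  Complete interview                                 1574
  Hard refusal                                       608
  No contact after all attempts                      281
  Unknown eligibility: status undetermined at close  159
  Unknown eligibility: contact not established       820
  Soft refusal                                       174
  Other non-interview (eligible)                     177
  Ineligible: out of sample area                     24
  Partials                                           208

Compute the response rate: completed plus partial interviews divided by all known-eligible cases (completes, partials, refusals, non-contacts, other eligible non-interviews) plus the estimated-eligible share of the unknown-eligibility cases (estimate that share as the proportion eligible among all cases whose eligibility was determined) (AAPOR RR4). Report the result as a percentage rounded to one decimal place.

Declined to participate = 608 + 174 = 782
Eligibility not determined = 820 + 159 = 979
Screened out, ineligible = 259 + 24 = 283
Top → 1574 + 208 = 1782
Determined eligible → 1574 + 208 + 782 + 281 + 177 = 3022
e = 3022 / (3022 + 283) = 3022 / 3305 = 0.9144
Eligible share of unknowns → 0.9144 × 979 = 895.20
Denom → 3022 + 895.20 = 3917.20
RR4 = 1782 / 3917.20 = 0.4549

45.5%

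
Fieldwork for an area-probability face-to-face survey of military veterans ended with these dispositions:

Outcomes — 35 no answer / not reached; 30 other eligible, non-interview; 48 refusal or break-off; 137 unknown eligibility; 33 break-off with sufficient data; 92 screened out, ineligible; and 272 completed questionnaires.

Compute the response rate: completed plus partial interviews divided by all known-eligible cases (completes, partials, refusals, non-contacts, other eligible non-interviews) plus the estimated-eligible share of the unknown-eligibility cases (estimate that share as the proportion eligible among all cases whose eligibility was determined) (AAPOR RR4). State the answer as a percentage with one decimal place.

Top: 272 + 33 = 305
Eligible (known): 272 + 33 + 48 + 35 + 30 = 418
e = 418 / (418 + 92) = 418 / 510 = 0.8196
Estimated eligible among unknowns: 0.8196 × 137 = 112.29
Denom: 418 + 112.29 = 530.29
RR4 = 305 / 530.29 = 0.5752

57.5%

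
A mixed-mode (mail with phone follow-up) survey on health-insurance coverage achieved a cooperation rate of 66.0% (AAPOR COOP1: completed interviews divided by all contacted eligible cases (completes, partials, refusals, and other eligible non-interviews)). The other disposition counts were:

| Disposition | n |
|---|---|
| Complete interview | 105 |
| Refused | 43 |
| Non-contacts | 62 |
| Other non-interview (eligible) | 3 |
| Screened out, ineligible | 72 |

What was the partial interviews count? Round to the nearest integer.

COOP1 = 105 / D = 0.660
D = 105 / 0.660 = 159.1
Other denominator terms total 151
partial interviews = 159.1 − 151 ≈ 8

8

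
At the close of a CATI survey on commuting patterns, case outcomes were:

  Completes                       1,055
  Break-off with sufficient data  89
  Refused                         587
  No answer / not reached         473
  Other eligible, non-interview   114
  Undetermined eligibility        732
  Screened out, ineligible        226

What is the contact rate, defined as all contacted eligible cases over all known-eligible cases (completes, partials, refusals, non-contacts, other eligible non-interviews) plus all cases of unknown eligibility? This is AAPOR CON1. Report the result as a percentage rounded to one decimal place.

Top → 1055 + 89 + 587 + 114 = 1845
Base → 1055 + 89 + 587 + 473 + 114 + 732 = 3050
CON1 = 1845 / 3050 = 0.6049

60.5%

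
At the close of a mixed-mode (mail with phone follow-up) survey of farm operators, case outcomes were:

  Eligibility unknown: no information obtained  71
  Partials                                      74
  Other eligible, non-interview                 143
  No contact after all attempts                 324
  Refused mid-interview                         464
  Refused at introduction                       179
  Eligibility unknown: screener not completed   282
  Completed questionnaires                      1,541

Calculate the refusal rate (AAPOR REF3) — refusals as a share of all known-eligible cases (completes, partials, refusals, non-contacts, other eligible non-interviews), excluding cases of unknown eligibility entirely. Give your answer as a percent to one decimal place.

23.6%

Refusals = 179 + 464 = 643
Eligibility not determined = 282 + 71 = 353
Num → 643
Base → 1541 + 74 + 643 + 324 + 143 = 2725
REF3 = 643 / 2725 = 0.2360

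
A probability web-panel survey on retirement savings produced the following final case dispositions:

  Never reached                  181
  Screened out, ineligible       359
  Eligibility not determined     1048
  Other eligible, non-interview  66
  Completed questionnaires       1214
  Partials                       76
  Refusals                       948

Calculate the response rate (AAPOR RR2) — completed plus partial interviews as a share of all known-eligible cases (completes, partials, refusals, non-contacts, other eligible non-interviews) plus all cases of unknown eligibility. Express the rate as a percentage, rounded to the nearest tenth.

Top → 1214 + 76 = 1290
Base → 1214 + 76 + 948 + 181 + 66 + 1048 = 3533
RR2 = 1290 / 3533 = 0.3651

36.5%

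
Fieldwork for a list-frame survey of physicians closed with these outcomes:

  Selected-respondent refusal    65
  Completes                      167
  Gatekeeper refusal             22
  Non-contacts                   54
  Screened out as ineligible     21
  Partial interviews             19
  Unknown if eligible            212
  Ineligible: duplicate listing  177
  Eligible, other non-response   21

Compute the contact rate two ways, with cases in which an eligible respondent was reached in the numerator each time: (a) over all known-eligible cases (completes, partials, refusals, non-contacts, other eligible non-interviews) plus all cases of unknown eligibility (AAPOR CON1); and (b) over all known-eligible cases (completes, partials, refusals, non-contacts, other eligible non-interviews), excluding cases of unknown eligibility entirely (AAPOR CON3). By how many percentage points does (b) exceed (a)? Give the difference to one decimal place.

Declined to participate = 22 + 65 = 87
Out of scope = 21 + 177 = 198
Top → 167 + 19 + 87 + 21 = 294
Denom → 167 + 19 + 87 + 54 + 21 + 212 = 560
CON1 = 294 / 560 = 0.5250
Denom → 167 + 19 + 87 + 54 + 21 = 348
CON3 = 294 / 348 = 0.8448
Difference = 84.48 − 52.50 = 31.98 percentage points

32.0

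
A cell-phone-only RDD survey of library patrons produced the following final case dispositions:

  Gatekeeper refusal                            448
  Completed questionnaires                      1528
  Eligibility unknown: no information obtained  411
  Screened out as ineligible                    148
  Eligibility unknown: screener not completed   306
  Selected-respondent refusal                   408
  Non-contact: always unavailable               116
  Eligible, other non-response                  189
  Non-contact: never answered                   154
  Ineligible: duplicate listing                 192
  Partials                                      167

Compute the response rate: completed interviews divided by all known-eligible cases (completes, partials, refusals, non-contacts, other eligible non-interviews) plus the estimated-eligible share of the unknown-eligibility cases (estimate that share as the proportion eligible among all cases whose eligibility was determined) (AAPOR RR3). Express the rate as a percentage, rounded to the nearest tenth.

41.8%

Declined to participate = 448 + 408 = 856
Never reached = 154 + 116 = 270
Undetermined eligibility = 306 + 411 = 717
Not eligible = 148 + 192 = 340
Top → 1528
Determined eligible → 1528 + 167 + 856 + 270 + 189 = 3010
e = 3010 / (3010 + 340) = 3010 / 3350 = 0.8985
Eligible share of unknowns → 0.8985 × 717 = 644.22
Denom → 3010 + 644.22 = 3654.22
RR3 = 1528 / 3654.22 = 0.4181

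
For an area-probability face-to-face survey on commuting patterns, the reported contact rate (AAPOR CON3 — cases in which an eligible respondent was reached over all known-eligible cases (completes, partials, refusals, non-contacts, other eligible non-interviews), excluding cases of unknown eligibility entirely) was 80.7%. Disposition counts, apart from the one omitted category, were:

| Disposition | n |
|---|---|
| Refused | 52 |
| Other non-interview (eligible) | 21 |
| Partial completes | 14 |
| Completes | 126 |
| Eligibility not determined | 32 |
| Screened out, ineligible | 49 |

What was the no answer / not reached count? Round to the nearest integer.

Num: 126 + 14 + 52 + 21 = 213
CON3 = 213 / D = 0.807
D = 213 / 0.807 = 263.9
Remaining denominator categories sum to 213
no answer / not reached = 263.9 − 213 ≈ 51

51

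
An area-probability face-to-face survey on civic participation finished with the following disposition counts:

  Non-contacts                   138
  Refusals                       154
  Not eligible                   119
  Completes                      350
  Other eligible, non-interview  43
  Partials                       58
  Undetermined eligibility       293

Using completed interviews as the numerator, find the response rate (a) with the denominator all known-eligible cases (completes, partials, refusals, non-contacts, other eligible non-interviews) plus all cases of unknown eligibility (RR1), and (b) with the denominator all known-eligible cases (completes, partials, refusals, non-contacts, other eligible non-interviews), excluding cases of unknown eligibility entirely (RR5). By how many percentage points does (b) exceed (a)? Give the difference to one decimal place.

13.3

Num: 350
Denominator: 350 + 58 + 154 + 138 + 43 + 293 = 1036
RR1 = 350 / 1036 = 0.3378
Denominator: 350 + 58 + 154 + 138 + 43 = 743
RR5 = 350 / 743 = 0.4711
Difference = 47.11 − 33.78 = 13.33 percentage points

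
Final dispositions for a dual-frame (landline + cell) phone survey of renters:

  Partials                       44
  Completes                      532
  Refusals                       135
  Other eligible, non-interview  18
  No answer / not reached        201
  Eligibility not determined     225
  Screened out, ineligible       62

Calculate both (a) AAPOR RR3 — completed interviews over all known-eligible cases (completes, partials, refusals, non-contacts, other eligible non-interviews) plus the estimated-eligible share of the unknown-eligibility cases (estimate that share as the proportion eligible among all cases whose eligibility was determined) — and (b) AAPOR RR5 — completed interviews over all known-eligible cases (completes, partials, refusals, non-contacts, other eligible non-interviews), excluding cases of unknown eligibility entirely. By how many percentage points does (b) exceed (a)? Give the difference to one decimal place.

Top → 532
Determined eligible → 532 + 44 + 135 + 201 + 18 = 930
e = 930 / (930 + 62) = 930 / 992 = 0.9375
e × U → 0.9375 × 225 = 210.94
Base → 930 + 210.94 = 1140.94
RR3 = 532 / 1140.94 = 0.4663
Base → 532 + 44 + 135 + 201 + 18 = 930
RR5 = 532 / 930 = 0.5720
Difference = 57.20 − 46.63 = 10.57 percentage points

10.6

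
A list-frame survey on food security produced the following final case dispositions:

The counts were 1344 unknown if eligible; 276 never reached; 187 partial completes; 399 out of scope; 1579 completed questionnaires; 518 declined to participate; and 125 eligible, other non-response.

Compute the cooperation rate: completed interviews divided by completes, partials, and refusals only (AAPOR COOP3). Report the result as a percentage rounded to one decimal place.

69.1%

Num → 1579
Denominator → 1579 + 187 + 518 = 2284
COOP3 = 1579 / 2284 = 0.6913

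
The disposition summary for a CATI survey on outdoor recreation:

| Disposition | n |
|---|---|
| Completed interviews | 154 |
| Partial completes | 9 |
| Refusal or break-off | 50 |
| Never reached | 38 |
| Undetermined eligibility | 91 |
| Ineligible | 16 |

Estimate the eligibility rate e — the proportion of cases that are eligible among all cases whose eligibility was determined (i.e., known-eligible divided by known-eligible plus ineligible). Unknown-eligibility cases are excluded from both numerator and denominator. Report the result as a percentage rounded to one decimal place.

94.0%

Determined eligible: 154 + 9 + 50 + 38 = 251
e = 251 / (251 + 16) = 251 / 267 = 0.9401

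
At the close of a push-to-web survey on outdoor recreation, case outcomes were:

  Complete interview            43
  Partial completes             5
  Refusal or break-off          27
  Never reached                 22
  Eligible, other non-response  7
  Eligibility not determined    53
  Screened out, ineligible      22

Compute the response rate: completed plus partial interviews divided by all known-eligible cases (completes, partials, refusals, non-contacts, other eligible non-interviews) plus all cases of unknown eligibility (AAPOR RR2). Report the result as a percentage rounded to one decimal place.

Numerator = 43 + 5 = 48
Denom = 43 + 5 + 27 + 22 + 7 + 53 = 157
RR2 = 48 / 157 = 0.3057

30.6%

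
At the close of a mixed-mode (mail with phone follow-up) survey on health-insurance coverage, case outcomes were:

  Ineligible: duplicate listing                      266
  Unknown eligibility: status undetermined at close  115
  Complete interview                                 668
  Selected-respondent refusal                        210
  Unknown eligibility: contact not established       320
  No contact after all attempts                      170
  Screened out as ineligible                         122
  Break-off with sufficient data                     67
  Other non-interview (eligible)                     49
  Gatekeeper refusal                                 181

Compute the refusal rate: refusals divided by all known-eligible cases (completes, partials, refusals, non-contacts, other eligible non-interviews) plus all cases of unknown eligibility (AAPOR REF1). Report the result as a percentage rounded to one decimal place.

Refusal or break-off = 181 + 210 = 391
Unknown eligibility = 320 + 115 = 435
Ineligible = 122 + 266 = 388
Num = 391
Denominator = 668 + 67 + 391 + 170 + 49 + 435 = 1780
REF1 = 391 / 1780 = 0.2197

22.0%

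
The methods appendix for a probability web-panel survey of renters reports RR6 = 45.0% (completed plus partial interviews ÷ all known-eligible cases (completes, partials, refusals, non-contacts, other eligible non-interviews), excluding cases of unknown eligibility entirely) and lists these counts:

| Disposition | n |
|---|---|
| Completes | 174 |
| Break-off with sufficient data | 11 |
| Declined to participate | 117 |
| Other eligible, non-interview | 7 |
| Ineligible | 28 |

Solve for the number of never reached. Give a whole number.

102

Numerator: 174 + 11 = 185
RR6 = 185 / D = 0.450
D = 185 / 0.450 = 411.1
Other denominator terms total 309
never reached = 411.1 − 309 ≈ 102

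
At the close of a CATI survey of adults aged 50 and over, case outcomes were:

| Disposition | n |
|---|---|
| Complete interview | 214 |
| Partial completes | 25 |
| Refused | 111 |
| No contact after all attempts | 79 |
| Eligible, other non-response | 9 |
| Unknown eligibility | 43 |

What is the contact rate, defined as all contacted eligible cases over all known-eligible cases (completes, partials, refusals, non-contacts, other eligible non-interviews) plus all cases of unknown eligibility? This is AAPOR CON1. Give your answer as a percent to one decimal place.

74.6%

Num → 214 + 25 + 111 + 9 = 359
Denominator → 214 + 25 + 111 + 79 + 9 + 43 = 481
CON1 = 359 / 481 = 0.7464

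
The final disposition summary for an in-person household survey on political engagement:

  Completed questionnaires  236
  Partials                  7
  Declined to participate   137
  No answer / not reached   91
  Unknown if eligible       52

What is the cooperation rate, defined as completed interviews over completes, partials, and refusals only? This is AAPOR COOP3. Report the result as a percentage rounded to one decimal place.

62.1%

Num → 236
Denominator → 236 + 7 + 137 = 380
COOP3 = 236 / 380 = 0.6211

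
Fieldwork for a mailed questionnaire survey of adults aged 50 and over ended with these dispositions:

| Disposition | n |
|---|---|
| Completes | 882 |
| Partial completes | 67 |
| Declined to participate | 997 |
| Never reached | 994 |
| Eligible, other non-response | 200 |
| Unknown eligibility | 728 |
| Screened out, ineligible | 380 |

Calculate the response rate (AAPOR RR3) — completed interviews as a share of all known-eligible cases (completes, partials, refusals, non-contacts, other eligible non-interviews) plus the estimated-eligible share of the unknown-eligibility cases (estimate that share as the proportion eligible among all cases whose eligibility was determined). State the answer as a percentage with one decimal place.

Num = 882
Known eligible = 882 + 67 + 997 + 994 + 200 = 3140
e = 3140 / (3140 + 380) = 3140 / 3520 = 0.8920
e × U = 0.8920 × 728 = 649.38
Denom = 3140 + 649.38 = 3789.38
RR3 = 882 / 3789.38 = 0.2328

23.3%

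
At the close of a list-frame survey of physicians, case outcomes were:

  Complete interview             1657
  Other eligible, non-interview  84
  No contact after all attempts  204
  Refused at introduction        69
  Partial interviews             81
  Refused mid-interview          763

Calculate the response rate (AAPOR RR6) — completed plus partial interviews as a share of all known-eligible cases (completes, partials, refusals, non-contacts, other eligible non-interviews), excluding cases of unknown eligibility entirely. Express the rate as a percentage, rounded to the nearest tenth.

Refusal or break-off = 69 + 763 = 832
Numerator → 1657 + 81 = 1738
Base → 1657 + 81 + 832 + 204 + 84 = 2858
RR6 = 1738 / 2858 = 0.6081

60.8%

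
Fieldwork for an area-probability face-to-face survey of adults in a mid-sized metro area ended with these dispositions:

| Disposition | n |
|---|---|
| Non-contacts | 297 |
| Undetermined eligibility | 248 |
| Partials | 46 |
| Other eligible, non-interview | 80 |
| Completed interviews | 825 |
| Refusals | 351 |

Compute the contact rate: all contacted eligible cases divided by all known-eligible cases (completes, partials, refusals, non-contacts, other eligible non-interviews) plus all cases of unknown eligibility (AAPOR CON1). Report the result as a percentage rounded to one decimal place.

70.5%

Top = 825 + 46 + 351 + 80 = 1302
Denominator = 825 + 46 + 351 + 297 + 80 + 248 = 1847
CON1 = 1302 / 1847 = 0.7049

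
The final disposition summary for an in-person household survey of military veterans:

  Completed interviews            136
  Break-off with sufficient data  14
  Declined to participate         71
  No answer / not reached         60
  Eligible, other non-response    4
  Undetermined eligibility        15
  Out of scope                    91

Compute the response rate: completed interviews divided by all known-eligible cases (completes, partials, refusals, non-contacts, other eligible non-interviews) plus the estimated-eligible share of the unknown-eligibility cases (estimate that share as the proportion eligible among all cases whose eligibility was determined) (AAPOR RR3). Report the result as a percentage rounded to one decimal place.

45.9%

Top → 136
Eligible (known) → 136 + 14 + 71 + 60 + 4 = 285
e = 285 / (285 + 91) = 285 / 376 = 0.7580
Eligible share of unknowns → 0.7580 × 15 = 11.37
Denominator → 285 + 11.37 = 296.37
RR3 = 136 / 296.37 = 0.4589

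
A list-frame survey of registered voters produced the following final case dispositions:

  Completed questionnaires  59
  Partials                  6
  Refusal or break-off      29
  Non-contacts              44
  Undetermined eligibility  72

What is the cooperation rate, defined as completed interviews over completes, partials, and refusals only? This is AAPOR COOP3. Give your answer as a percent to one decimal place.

Num: 59
Base: 59 + 6 + 29 = 94
COOP3 = 59 / 94 = 0.6277

62.8%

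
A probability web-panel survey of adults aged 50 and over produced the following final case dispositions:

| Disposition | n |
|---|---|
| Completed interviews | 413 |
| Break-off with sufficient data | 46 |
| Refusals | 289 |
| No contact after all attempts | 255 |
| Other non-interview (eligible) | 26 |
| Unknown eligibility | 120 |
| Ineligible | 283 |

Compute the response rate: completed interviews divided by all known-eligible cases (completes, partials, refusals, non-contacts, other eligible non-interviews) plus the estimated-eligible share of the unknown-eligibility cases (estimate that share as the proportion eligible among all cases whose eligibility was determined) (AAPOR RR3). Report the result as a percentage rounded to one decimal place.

36.8%

Numerator: 413
Known eligible: 413 + 46 + 289 + 255 + 26 = 1029
e = 1029 / (1029 + 283) = 1029 / 1312 = 0.7843
Estimated eligible among unknowns: 0.7843 × 120 = 94.12
Base: 1029 + 94.12 = 1123.12
RR3 = 413 / 1123.12 = 0.3677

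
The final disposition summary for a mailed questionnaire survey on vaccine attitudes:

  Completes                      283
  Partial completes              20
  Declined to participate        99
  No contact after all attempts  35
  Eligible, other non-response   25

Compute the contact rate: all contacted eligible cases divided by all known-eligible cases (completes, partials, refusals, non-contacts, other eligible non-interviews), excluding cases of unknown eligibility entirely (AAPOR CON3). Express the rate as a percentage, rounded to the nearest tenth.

Num → 283 + 20 + 99 + 25 = 427
Denominator → 283 + 20 + 99 + 35 + 25 = 462
CON3 = 427 / 462 = 0.9242

92.4%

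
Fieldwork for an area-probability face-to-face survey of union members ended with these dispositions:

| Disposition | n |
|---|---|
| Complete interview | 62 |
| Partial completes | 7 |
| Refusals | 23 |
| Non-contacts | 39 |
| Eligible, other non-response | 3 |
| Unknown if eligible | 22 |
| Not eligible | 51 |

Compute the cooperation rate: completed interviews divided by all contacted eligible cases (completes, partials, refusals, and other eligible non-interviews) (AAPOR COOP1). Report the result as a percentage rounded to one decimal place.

65.3%

Top → 62
Denom → 62 + 7 + 23 + 3 = 95
COOP1 = 62 / 95 = 0.6526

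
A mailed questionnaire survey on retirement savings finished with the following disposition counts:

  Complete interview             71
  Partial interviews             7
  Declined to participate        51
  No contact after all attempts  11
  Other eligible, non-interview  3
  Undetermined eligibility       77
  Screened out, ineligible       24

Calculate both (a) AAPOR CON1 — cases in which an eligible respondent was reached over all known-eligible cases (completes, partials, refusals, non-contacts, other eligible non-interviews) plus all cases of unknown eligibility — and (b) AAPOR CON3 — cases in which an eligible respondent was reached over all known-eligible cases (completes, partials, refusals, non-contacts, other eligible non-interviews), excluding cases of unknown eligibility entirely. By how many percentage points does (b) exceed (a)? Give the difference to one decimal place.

32.3

Top: 71 + 7 + 51 + 3 = 132
Base: 71 + 7 + 51 + 11 + 3 + 77 = 220
CON1 = 132 / 220 = 0.6000
Base: 71 + 7 + 51 + 11 + 3 = 143
CON3 = 132 / 143 = 0.9231
Difference = 92.31 − 60.00 = 32.31 percentage points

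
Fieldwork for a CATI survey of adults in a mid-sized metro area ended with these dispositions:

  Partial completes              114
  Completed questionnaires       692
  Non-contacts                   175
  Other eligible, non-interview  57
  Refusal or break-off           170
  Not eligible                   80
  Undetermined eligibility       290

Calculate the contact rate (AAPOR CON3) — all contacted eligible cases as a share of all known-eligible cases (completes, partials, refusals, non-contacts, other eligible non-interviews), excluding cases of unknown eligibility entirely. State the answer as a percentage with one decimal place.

Numerator = 692 + 114 + 170 + 57 = 1033
Denominator = 692 + 114 + 170 + 175 + 57 = 1208
CON3 = 1033 / 1208 = 0.8551

85.5%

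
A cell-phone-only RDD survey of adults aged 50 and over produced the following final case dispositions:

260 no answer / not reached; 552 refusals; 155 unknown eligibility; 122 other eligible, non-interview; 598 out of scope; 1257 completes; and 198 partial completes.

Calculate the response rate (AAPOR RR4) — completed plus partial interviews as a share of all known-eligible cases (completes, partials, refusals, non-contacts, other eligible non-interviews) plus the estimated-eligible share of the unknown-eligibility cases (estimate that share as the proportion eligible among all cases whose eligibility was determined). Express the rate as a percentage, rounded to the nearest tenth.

Num = 1257 + 198 = 1455
Eligible (known) = 1257 + 198 + 552 + 260 + 122 = 2389
e = 2389 / (2389 + 598) = 2389 / 2987 = 0.7998
Eligible share of unknowns = 0.7998 × 155 = 123.97
Base = 2389 + 123.97 = 2512.97
RR4 = 1455 / 2512.97 = 0.5790

57.9%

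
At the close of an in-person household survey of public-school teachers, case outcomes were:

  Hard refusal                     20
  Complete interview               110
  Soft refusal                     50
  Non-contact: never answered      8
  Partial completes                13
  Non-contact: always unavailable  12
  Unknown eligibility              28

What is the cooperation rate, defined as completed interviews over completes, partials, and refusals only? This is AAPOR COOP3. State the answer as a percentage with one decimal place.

57.0%

Refusals = 20 + 50 = 70
No answer / not reached = 8 + 12 = 20
Num → 110
Denominator → 110 + 13 + 70 = 193
COOP3 = 110 / 193 = 0.5699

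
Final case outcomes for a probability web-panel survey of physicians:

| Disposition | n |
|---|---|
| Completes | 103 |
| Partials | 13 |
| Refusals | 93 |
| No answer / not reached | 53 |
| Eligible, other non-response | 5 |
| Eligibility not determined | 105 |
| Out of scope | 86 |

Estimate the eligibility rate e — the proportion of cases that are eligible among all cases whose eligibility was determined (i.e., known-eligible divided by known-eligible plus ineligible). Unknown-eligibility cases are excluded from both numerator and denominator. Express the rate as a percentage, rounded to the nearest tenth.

Known eligible → 103 + 13 + 93 + 53 + 5 = 267
e = 267 / (267 + 86) = 267 / 353 = 0.7564

75.6%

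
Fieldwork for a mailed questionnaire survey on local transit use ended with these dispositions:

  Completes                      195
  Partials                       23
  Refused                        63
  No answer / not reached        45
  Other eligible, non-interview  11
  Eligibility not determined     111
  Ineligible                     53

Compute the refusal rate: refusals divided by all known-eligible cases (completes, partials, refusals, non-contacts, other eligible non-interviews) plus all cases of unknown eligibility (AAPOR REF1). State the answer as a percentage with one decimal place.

14.1%

Numerator: 63
Base: 195 + 23 + 63 + 45 + 11 + 111 = 448
REF1 = 63 / 448 = 0.1406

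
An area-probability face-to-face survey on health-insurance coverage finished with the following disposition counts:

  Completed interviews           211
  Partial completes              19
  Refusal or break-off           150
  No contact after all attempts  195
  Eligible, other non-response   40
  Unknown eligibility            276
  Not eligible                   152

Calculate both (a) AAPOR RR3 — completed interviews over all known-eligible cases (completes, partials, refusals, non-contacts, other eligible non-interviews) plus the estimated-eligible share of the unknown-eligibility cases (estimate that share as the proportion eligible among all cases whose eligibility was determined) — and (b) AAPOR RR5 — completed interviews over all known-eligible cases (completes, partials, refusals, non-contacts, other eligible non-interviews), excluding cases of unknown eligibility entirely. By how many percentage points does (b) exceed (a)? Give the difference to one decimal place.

Numerator → 211
Determined eligible → 211 + 19 + 150 + 195 + 40 = 615
e = 615 / (615 + 152) = 615 / 767 = 0.8018
e × U → 0.8018 × 276 = 221.30
Base → 615 + 221.30 = 836.30
RR3 = 211 / 836.30 = 0.2523
Base → 211 + 19 + 150 + 195 + 40 = 615
RR5 = 211 / 615 = 0.3431
Difference = 34.31 − 25.23 = 9.08 percentage points

9.1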